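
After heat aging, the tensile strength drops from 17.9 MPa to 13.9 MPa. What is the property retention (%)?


Retention = aged / original * 100
= 13.9 / 17.9 * 100
= 77.7%

77.7%


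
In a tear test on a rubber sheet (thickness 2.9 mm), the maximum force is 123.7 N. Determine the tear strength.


Tear strength = force / thickness
= 123.7 / 2.9
= 42.66 N/mm

42.66 N/mm


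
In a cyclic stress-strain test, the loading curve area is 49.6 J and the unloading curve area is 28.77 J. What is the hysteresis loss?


Hysteresis loss = loading - unloading
= 49.6 - 28.77
= 20.83 J

20.83 J


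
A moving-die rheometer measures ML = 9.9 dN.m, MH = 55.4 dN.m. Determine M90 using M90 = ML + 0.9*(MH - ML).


M90 = ML + 0.9 * (MH - ML)
M90 = 9.9 + 0.9 * (55.4 - 9.9)
M90 = 9.9 + 0.9 * 45.5
M90 = 50.85 dN.m

50.85 dN.m


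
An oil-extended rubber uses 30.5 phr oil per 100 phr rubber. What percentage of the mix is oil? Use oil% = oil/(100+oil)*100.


Oil % = oil / (100 + oil) * 100
= 30.5 / (100 + 30.5) * 100
= 30.5 / 130.5 * 100
= 23.37%

23.37%


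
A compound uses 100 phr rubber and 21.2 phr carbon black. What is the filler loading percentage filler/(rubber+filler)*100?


Filler % = filler / (rubber + filler) * 100
= 21.2 / (100 + 21.2) * 100
= 21.2 / 121.2 * 100
= 17.49%

17.49%


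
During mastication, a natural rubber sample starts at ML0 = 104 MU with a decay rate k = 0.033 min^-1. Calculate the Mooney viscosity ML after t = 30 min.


ML = ML0 * exp(-k * t)
ML = 104 * exp(-0.033 * 30)
ML = 104 * 0.3716
ML = 38.64 MU

38.64 MU


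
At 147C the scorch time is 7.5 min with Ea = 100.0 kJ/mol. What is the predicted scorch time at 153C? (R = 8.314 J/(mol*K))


Convert temperatures: T1 = 147 + 273.15 = 420.15 K, T2 = 153 + 273.15 = 426.15 K
ts2_new = 7.5 * exp(100000 / 8.314 * (1/426.15 - 1/420.15))
1/T2 - 1/T1 = -3.3511e-05
ts2_new = 5.01 min

5.01 min


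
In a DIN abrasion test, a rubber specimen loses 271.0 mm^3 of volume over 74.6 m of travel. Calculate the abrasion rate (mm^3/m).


Rate = volume_loss / distance
= 271.0 / 74.6
= 3.633 mm^3/m

3.633 mm^3/m


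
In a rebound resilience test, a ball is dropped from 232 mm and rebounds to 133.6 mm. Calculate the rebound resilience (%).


Resilience = h_rebound / h_drop * 100
= 133.6 / 232 * 100
= 57.6%

57.6%


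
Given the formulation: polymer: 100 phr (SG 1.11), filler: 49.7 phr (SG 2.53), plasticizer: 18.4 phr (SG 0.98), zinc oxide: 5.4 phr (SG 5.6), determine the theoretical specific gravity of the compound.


Sum of weights = 173.5
Volume contributions:
  polymer: 100/1.11 = 90.0901
  filler: 49.7/2.53 = 19.6443
  plasticizer: 18.4/0.98 = 18.7755
  zinc oxide: 5.4/5.6 = 0.9643
Sum of volumes = 129.4742
SG = 173.5 / 129.4742 = 1.34

SG = 1.34


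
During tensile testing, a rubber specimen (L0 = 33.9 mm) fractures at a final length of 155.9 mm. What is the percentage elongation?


Elongation = (Lf - L0) / L0 * 100
= (155.9 - 33.9) / 33.9 * 100
= 122.0 / 33.9 * 100
= 359.9%

359.9%


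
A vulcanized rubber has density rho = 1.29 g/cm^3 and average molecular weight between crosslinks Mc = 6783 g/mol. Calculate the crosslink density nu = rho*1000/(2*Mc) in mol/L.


nu = rho * 1000 / (2 * Mc)
nu = 1.29 * 1000 / (2 * 6783)
nu = 1290.0 / 13566
nu = 0.0951 mol/L

0.0951 mol/L


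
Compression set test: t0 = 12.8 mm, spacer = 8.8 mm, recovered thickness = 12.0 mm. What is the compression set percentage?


CS = (t0 - recovered) / (t0 - ts) * 100
= (12.8 - 12.0) / (12.8 - 8.8) * 100
= 0.8 / 4.0 * 100
= 20.0%

20.0%


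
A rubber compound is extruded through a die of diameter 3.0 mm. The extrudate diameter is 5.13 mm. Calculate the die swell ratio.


Die swell ratio = D_extrudate / D_die
= 5.13 / 3.0
= 1.71

Die swell = 1.71


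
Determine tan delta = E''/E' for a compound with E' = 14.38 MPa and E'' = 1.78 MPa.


tan delta = E'' / E'
= 1.78 / 14.38
= 0.1238

tan delta = 0.1238


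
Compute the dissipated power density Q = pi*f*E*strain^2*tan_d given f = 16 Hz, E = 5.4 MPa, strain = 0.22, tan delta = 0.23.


Q = pi * f * E * strain^2 * tan_d
= pi * 16 * 5.4 * 0.22^2 * 0.23
= pi * 16 * 5.4 * 0.0484 * 0.23
= 3.0216

Q = 3.0216


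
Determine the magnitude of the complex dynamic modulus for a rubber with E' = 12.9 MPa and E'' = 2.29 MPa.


|E*| = sqrt(E'^2 + E''^2)
= sqrt(12.9^2 + 2.29^2)
= sqrt(166.4100 + 5.2441)
= 13.102 MPa

13.102 MPa


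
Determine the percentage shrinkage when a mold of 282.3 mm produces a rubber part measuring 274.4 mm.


Shrinkage = (mold - part) / mold * 100
= (282.3 - 274.4) / 282.3 * 100
= 7.9 / 282.3 * 100
= 2.8%

2.8%


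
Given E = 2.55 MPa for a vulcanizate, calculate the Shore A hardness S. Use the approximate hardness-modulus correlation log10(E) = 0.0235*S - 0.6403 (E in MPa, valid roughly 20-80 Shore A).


log10(E) = 0.0235*S - 0.6403  =>  S = (log10(E) + 0.6403) / 0.0235
log10(2.55) = 0.406540
S = (0.406540 + 0.6403) / 0.0235 = 1.046840 / 0.0235
S = 44.5

Shore A = 44.5


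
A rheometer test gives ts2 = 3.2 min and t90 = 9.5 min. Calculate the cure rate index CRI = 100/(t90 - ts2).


CRI = 100 / (t90 - ts2)
= 100 / (9.5 - 3.2)
= 100 / 6.3
= 15.87 min^-1

15.87 min^-1


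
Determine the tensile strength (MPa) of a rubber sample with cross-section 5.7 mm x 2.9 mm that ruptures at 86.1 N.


Area = width * thickness = 5.7 * 2.9 = 16.53 mm^2
TS = force / area = 86.1 / 16.53 = 5.21 MPa

5.21 MPa


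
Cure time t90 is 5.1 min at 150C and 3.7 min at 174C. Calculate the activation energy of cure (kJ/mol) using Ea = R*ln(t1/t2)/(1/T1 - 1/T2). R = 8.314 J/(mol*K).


T1 = 423.15 K, T2 = 447.15 K
1/T1 - 1/T2 = 1.2684e-04
ln(t1/t2) = ln(5.1/3.7) = 0.3209
Ea = 8.314 * 0.3209 / 1.2684e-04 = 21034.2254 J/mol
Ea = 21.03 kJ/mol

21.03 kJ/mol


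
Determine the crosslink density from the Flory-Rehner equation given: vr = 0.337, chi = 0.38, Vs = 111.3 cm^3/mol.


ln(1 - vr) = ln(1 - 0.337) = -0.4110
Numerator = -((-0.4110) + 0.337 + 0.38 * 0.337^2) = 0.0308
Denominator = 111.3 * (0.337^(1/3) - 0.337/2) = 58.6990
nu = 0.0308 / 58.6990 = 5.2512e-04 mol/cm^3

5.2512e-04 mol/cm^3


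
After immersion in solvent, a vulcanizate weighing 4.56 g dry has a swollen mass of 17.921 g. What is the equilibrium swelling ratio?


Q = W_swollen / W_dry
Q = 17.921 / 4.56
Q = 3.93

Q = 3.93


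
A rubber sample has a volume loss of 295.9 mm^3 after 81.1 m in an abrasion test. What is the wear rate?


Rate = volume_loss / distance
= 295.9 / 81.1
= 3.649 mm^3/m

3.649 mm^3/m


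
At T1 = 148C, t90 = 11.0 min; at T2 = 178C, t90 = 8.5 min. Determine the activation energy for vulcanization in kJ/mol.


T1 = 421.15 K, T2 = 451.15 K
1/T1 - 1/T2 = 1.5789e-04
ln(t1/t2) = ln(11.0/8.5) = 0.2578
Ea = 8.314 * 0.2578 / 1.5789e-04 = 13576.2079 J/mol
Ea = 13.58 kJ/mol

13.58 kJ/mol


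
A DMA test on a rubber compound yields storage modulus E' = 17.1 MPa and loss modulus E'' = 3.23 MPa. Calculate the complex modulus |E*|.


|E*| = sqrt(E'^2 + E''^2)
= sqrt(17.1^2 + 3.23^2)
= sqrt(292.4100 + 10.4329)
= 17.402 MPa

17.402 MPa


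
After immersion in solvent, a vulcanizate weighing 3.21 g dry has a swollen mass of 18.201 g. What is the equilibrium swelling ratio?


Q = W_swollen / W_dry
Q = 18.201 / 3.21
Q = 5.67

Q = 5.67


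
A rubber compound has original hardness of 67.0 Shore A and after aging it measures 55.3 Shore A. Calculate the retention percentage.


Retention = aged / original * 100
= 55.3 / 67.0 * 100
= 82.5%

82.5%


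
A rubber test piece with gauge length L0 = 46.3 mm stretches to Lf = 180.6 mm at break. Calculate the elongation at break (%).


Elongation = (Lf - L0) / L0 * 100
= (180.6 - 46.3) / 46.3 * 100
= 134.3 / 46.3 * 100
= 290.1%

290.1%


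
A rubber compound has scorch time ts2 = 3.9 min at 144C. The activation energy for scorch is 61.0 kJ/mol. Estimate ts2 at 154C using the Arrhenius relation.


Convert temperatures: T1 = 144 + 273.15 = 417.15 K, T2 = 154 + 273.15 = 427.15 K
ts2_new = 3.9 * exp(61000 / 8.314 * (1/427.15 - 1/417.15))
1/T2 - 1/T1 = -5.6121e-05
ts2_new = 2.58 min

2.58 min


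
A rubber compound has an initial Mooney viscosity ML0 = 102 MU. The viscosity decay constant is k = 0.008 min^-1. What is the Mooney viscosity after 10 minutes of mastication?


ML = ML0 * exp(-k * t)
ML = 102 * exp(-0.008 * 10)
ML = 102 * 0.9231
ML = 94.16 MU

94.16 MU


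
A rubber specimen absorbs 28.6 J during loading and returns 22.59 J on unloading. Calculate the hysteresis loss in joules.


Hysteresis loss = loading - unloading
= 28.6 - 22.59
= 6.01 J

6.01 J


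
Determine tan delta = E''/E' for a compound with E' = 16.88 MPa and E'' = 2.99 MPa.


tan delta = E'' / E'
= 2.99 / 16.88
= 0.1771

tan delta = 0.1771


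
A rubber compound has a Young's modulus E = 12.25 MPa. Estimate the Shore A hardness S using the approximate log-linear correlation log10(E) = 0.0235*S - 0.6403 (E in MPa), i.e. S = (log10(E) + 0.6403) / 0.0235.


log10(E) = 0.0235*S - 0.6403  =>  S = (log10(E) + 0.6403) / 0.0235
log10(12.25) = 1.088136
S = (1.088136 + 0.6403) / 0.0235 = 1.728436 / 0.0235
S = 73.6

Shore A = 73.6


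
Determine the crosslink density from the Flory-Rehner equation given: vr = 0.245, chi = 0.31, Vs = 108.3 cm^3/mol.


ln(1 - vr) = ln(1 - 0.245) = -0.2810
Numerator = -((-0.2810) + 0.245 + 0.31 * 0.245^2) = 0.0174
Denominator = 108.3 * (0.245^(1/3) - 0.245/2) = 54.5001
nu = 0.0174 / 54.5001 = 3.1981e-04 mol/cm^3

3.1981e-04 mol/cm^3


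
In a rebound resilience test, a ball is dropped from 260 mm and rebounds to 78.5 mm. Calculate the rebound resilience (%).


Resilience = h_rebound / h_drop * 100
= 78.5 / 260 * 100
= 30.2%

30.2%


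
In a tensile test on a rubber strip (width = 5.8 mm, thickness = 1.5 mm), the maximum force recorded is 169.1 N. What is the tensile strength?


Area = width * thickness = 5.8 * 1.5 = 8.7 mm^2
TS = force / area = 169.1 / 8.7 = 19.44 MPa

19.44 MPa


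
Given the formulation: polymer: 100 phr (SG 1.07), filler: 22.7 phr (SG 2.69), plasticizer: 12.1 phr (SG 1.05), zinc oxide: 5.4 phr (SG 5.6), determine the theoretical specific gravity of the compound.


Sum of weights = 140.2
Volume contributions:
  polymer: 100/1.07 = 93.4579
  filler: 22.7/2.69 = 8.4387
  plasticizer: 12.1/1.05 = 11.5238
  zinc oxide: 5.4/5.6 = 0.9643
Sum of volumes = 114.3847
SG = 140.2 / 114.3847 = 1.226

SG = 1.226


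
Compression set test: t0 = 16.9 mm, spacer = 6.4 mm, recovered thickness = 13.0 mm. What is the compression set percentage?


CS = (t0 - recovered) / (t0 - ts) * 100
= (16.9 - 13.0) / (16.9 - 6.4) * 100
= 3.9 / 10.5 * 100
= 37.1%

37.1%


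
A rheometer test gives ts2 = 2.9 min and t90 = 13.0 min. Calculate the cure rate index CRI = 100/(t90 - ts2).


CRI = 100 / (t90 - ts2)
= 100 / (13.0 - 2.9)
= 100 / 10.1
= 9.9 min^-1

9.9 min^-1


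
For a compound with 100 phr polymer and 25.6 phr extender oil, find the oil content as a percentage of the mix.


Oil % = oil / (100 + oil) * 100
= 25.6 / (100 + 25.6) * 100
= 25.6 / 125.6 * 100
= 20.38%

20.38%


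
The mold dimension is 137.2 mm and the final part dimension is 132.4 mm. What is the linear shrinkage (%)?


Shrinkage = (mold - part) / mold * 100
= (137.2 - 132.4) / 137.2 * 100
= 4.8 / 137.2 * 100
= 3.5%

3.5%


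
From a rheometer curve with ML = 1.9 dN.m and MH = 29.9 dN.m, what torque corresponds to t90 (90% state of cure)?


M90 = ML + 0.9 * (MH - ML)
M90 = 1.9 + 0.9 * (29.9 - 1.9)
M90 = 1.9 + 0.9 * 28.0
M90 = 27.1 dN.m

27.1 dN.m


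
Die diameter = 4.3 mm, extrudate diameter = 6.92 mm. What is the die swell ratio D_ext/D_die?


Die swell ratio = D_extrudate / D_die
= 6.92 / 4.3
= 1.609

Die swell = 1.609


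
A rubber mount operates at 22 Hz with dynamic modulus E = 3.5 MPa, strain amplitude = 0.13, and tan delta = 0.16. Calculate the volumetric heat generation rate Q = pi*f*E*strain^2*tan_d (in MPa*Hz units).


Q = pi * f * E * strain^2 * tan_d
= pi * 22 * 3.5 * 0.13^2 * 0.16
= pi * 22 * 3.5 * 0.0169 * 0.16
= 0.6541

Q = 0.6541


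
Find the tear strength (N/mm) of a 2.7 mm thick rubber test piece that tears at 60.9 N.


Tear strength = force / thickness
= 60.9 / 2.7
= 22.56 N/mm

22.56 N/mm


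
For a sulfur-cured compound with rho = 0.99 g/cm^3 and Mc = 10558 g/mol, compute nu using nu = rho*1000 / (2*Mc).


nu = rho * 1000 / (2 * Mc)
nu = 0.99 * 1000 / (2 * 10558)
nu = 990.0 / 21116
nu = 0.0469 mol/L

0.0469 mol/L


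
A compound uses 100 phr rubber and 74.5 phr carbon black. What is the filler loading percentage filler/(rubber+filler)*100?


Filler % = filler / (rubber + filler) * 100
= 74.5 / (100 + 74.5) * 100
= 74.5 / 174.5 * 100
= 42.69%

42.69%


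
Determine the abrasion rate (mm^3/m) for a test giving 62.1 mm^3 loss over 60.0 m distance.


Rate = volume_loss / distance
= 62.1 / 60.0
= 1.035 mm^3/m

1.035 mm^3/m


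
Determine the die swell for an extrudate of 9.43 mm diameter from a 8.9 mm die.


Die swell ratio = D_extrudate / D_die
= 9.43 / 8.9
= 1.06

Die swell = 1.06


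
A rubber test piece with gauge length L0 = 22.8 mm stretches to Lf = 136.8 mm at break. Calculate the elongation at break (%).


Elongation = (Lf - L0) / L0 * 100
= (136.8 - 22.8) / 22.8 * 100
= 114.0 / 22.8 * 100
= 500.0%

500.0%


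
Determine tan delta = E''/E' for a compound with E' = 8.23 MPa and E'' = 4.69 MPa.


tan delta = E'' / E'
= 4.69 / 8.23
= 0.5699

tan delta = 0.5699


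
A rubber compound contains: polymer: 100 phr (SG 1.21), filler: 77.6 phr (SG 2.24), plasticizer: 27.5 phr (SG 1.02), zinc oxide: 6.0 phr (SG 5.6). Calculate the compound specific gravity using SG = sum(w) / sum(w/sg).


Sum of weights = 211.1
Volume contributions:
  polymer: 100/1.21 = 82.6446
  filler: 77.6/2.24 = 34.6429
  plasticizer: 27.5/1.02 = 26.9608
  zinc oxide: 6.0/5.6 = 1.0714
Sum of volumes = 145.3197
SG = 211.1 / 145.3197 = 1.453

SG = 1.453


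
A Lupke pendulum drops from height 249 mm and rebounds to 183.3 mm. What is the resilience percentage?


Resilience = h_rebound / h_drop * 100
= 183.3 / 249 * 100
= 73.6%

73.6%


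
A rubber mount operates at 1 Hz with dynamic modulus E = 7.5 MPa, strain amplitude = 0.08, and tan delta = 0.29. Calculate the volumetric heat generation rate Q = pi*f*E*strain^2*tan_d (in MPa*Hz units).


Q = pi * f * E * strain^2 * tan_d
= pi * 1 * 7.5 * 0.08^2 * 0.29
= pi * 1 * 7.5 * 0.0064 * 0.29
= 0.0437

Q = 0.0437


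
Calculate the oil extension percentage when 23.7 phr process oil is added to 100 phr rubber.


Oil % = oil / (100 + oil) * 100
= 23.7 / (100 + 23.7) * 100
= 23.7 / 123.7 * 100
= 19.16%

19.16%


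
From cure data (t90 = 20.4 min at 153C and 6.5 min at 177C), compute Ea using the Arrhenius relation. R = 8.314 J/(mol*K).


T1 = 426.15 K, T2 = 450.15 K
1/T1 - 1/T2 = 1.2511e-04
ln(t1/t2) = ln(20.4/6.5) = 1.1437
Ea = 8.314 * 1.1437 / 1.2511e-04 = 76005.1592 J/mol
Ea = 76.01 kJ/mol

76.01 kJ/mol


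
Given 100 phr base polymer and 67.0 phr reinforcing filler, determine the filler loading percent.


Filler % = filler / (rubber + filler) * 100
= 67.0 / (100 + 67.0) * 100
= 67.0 / 167.0 * 100
= 40.12%

40.12%


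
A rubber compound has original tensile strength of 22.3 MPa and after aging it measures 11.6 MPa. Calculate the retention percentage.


Retention = aged / original * 100
= 11.6 / 22.3 * 100
= 52.0%

52.0%


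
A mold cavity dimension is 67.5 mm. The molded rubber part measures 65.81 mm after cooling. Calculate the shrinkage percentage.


Shrinkage = (mold - part) / mold * 100
= (67.5 - 65.81) / 67.5 * 100
= 1.69 / 67.5 * 100
= 2.5%

2.5%


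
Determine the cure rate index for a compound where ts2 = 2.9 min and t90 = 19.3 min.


CRI = 100 / (t90 - ts2)
= 100 / (19.3 - 2.9)
= 100 / 16.4
= 6.1 min^-1

6.1 min^-1


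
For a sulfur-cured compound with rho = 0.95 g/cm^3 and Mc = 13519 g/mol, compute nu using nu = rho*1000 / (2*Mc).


nu = rho * 1000 / (2 * Mc)
nu = 0.95 * 1000 / (2 * 13519)
nu = 950.0 / 27038
nu = 0.0351 mol/L

0.0351 mol/L


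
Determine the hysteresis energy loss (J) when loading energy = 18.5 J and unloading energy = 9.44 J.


Hysteresis loss = loading - unloading
= 18.5 - 9.44
= 9.06 J

9.06 J


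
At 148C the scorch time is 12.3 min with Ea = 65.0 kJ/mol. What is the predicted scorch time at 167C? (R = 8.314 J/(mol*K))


Convert temperatures: T1 = 148 + 273.15 = 421.15 K, T2 = 167 + 273.15 = 440.15 K
ts2_new = 12.3 * exp(65000 / 8.314 * (1/440.15 - 1/421.15))
1/T2 - 1/T1 = -1.0250e-04
ts2_new = 5.52 min

5.52 min


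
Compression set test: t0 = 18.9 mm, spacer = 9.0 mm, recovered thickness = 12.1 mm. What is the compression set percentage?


CS = (t0 - recovered) / (t0 - ts) * 100
= (18.9 - 12.1) / (18.9 - 9.0) * 100
= 6.8 / 9.9 * 100
= 68.7%

68.7%


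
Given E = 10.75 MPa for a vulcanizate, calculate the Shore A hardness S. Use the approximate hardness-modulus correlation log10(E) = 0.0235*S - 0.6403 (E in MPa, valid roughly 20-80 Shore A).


log10(E) = 0.0235*S - 0.6403  =>  S = (log10(E) + 0.6403) / 0.0235
log10(10.75) = 1.031408
S = (1.031408 + 0.6403) / 0.0235 = 1.671708 / 0.0235
S = 71.1

Shore A = 71.1


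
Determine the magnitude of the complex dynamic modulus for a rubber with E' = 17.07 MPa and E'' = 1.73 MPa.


|E*| = sqrt(E'^2 + E''^2)
= sqrt(17.07^2 + 1.73^2)
= sqrt(291.3849 + 2.9929)
= 17.157 MPa

17.157 MPa


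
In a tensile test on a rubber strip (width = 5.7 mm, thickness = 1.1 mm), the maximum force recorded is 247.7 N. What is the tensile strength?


Area = width * thickness = 5.7 * 1.1 = 6.27 mm^2
TS = force / area = 247.7 / 6.27 = 39.51 MPa

39.51 MPa


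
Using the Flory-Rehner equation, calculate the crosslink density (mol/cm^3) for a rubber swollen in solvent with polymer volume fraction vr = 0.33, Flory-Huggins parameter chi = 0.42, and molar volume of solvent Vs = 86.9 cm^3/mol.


ln(1 - vr) = ln(1 - 0.33) = -0.4005
Numerator = -((-0.4005) + 0.33 + 0.42 * 0.33^2) = 0.0247
Denominator = 86.9 * (0.33^(1/3) - 0.33/2) = 45.7131
nu = 0.0247 / 45.7131 = 5.4119e-04 mol/cm^3

5.4119e-04 mol/cm^3


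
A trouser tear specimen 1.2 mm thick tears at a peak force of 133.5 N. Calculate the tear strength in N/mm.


Tear strength = force / thickness
= 133.5 / 1.2
= 111.25 N/mm

111.25 N/mm


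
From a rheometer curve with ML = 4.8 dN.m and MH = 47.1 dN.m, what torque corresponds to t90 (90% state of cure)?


M90 = ML + 0.9 * (MH - ML)
M90 = 4.8 + 0.9 * (47.1 - 4.8)
M90 = 4.8 + 0.9 * 42.3
M90 = 42.87 dN.m

42.87 dN.m


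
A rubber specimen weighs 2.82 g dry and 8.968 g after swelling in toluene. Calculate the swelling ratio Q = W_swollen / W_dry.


Q = W_swollen / W_dry
Q = 8.968 / 2.82
Q = 3.18

Q = 3.18


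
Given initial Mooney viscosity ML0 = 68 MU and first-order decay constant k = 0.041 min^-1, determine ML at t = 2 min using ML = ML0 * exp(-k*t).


ML = ML0 * exp(-k * t)
ML = 68 * exp(-0.041 * 2)
ML = 68 * 0.9213
ML = 62.65 MU

62.65 MU


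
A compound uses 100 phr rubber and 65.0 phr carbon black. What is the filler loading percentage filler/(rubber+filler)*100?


Filler % = filler / (rubber + filler) * 100
= 65.0 / (100 + 65.0) * 100
= 65.0 / 165.0 * 100
= 39.39%

39.39%


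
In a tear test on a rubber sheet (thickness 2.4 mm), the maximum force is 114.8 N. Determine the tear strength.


Tear strength = force / thickness
= 114.8 / 2.4
= 47.83 N/mm

47.83 N/mm


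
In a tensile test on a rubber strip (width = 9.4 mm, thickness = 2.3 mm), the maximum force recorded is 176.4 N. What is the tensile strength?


Area = width * thickness = 9.4 * 2.3 = 21.62 mm^2
TS = force / area = 176.4 / 21.62 = 8.16 MPa

8.16 MPa


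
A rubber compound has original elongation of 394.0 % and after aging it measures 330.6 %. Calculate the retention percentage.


Retention = aged / original * 100
= 330.6 / 394.0 * 100
= 83.9%

83.9%


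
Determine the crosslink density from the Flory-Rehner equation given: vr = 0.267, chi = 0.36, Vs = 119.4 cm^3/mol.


ln(1 - vr) = ln(1 - 0.267) = -0.3106
Numerator = -((-0.3106) + 0.267 + 0.36 * 0.267^2) = 0.0179
Denominator = 119.4 * (0.267^(1/3) - 0.267/2) = 60.9451
nu = 0.0179 / 60.9451 = 2.9445e-04 mol/cm^3

2.9445e-04 mol/cm^3


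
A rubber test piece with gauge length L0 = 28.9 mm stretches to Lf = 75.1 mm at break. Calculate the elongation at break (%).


Elongation = (Lf - L0) / L0 * 100
= (75.1 - 28.9) / 28.9 * 100
= 46.2 / 28.9 * 100
= 159.9%

159.9%


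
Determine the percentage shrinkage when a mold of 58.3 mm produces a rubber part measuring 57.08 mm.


Shrinkage = (mold - part) / mold * 100
= (58.3 - 57.08) / 58.3 * 100
= 1.22 / 58.3 * 100
= 2.09%

2.09%


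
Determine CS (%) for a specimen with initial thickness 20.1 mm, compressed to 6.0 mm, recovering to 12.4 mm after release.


CS = (t0 - recovered) / (t0 - ts) * 100
= (20.1 - 12.4) / (20.1 - 6.0) * 100
= 7.7 / 14.1 * 100
= 54.6%

54.6%


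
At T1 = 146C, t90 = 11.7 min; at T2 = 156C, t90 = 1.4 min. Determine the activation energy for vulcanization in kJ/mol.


T1 = 419.15 K, T2 = 429.15 K
1/T1 - 1/T2 = 5.5593e-05
ln(t1/t2) = ln(11.7/1.4) = 2.1231
Ea = 8.314 * 2.1231 / 5.5593e-05 = 317513.6895 J/mol
Ea = 317.51 kJ/mol

317.51 kJ/mol


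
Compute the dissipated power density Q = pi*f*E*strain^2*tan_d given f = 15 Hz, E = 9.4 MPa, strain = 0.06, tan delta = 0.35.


Q = pi * f * E * strain^2 * tan_d
= pi * 15 * 9.4 * 0.06^2 * 0.35
= pi * 15 * 9.4 * 0.0036 * 0.35
= 0.5581

Q = 0.5581


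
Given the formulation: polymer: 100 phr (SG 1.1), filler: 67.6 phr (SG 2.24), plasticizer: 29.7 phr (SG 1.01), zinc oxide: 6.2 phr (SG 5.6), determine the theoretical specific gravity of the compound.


Sum of weights = 203.5
Volume contributions:
  polymer: 100/1.1 = 90.9091
  filler: 67.6/2.24 = 30.1786
  plasticizer: 29.7/1.01 = 29.4059
  zinc oxide: 6.2/5.6 = 1.1071
Sum of volumes = 151.6007
SG = 203.5 / 151.6007 = 1.342

SG = 1.342


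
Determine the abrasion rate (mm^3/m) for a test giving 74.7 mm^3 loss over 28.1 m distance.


Rate = volume_loss / distance
= 74.7 / 28.1
= 2.658 mm^3/m

2.658 mm^3/m


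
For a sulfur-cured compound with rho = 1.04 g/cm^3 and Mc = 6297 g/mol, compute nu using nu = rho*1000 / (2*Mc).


nu = rho * 1000 / (2 * Mc)
nu = 1.04 * 1000 / (2 * 6297)
nu = 1040.0 / 12594
nu = 0.0826 mol/L

0.0826 mol/L


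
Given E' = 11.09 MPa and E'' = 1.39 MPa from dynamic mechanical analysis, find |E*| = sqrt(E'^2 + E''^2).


|E*| = sqrt(E'^2 + E''^2)
= sqrt(11.09^2 + 1.39^2)
= sqrt(122.9881 + 1.9321)
= 11.177 MPa

11.177 MPa


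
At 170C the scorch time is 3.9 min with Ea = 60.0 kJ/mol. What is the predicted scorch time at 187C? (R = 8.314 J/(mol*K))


Convert temperatures: T1 = 170 + 273.15 = 443.15 K, T2 = 187 + 273.15 = 460.15 K
ts2_new = 3.9 * exp(60000 / 8.314 * (1/460.15 - 1/443.15))
1/T2 - 1/T1 = -8.3368e-05
ts2_new = 2.14 min

2.14 min


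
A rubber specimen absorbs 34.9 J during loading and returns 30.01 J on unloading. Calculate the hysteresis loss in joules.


Hysteresis loss = loading - unloading
= 34.9 - 30.01
= 4.89 J

4.89 J


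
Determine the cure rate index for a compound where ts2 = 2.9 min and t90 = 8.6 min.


CRI = 100 / (t90 - ts2)
= 100 / (8.6 - 2.9)
= 100 / 5.7
= 17.54 min^-1

17.54 min^-1


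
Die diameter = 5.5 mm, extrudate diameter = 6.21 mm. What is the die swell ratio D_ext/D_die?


Die swell ratio = D_extrudate / D_die
= 6.21 / 5.5
= 1.129

Die swell = 1.129


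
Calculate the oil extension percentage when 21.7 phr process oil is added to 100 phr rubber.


Oil % = oil / (100 + oil) * 100
= 21.7 / (100 + 21.7) * 100
= 21.7 / 121.7 * 100
= 17.83%

17.83%


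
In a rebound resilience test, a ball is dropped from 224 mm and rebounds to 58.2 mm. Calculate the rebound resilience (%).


Resilience = h_rebound / h_drop * 100
= 58.2 / 224 * 100
= 26.0%

26.0%


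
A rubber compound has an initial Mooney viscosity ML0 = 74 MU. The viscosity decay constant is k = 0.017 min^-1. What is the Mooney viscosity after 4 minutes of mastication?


ML = ML0 * exp(-k * t)
ML = 74 * exp(-0.017 * 4)
ML = 74 * 0.9343
ML = 69.14 MU

69.14 MU


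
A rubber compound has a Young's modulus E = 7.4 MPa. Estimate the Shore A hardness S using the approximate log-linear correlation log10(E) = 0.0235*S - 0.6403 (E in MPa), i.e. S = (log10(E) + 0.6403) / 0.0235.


log10(E) = 0.0235*S - 0.6403  =>  S = (log10(E) + 0.6403) / 0.0235
log10(7.4) = 0.869232
S = (0.869232 + 0.6403) / 0.0235 = 1.509532 / 0.0235
S = 64.2

Shore A = 64.2


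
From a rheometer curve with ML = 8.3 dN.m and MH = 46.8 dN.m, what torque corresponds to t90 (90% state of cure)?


M90 = ML + 0.9 * (MH - ML)
M90 = 8.3 + 0.9 * (46.8 - 8.3)
M90 = 8.3 + 0.9 * 38.5
M90 = 42.95 dN.m

42.95 dN.m


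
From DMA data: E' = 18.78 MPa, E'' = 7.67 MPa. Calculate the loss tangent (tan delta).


tan delta = E'' / E'
= 7.67 / 18.78
= 0.4084

tan delta = 0.4084


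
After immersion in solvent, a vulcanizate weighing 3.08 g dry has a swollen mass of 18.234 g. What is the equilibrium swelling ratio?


Q = W_swollen / W_dry
Q = 18.234 / 3.08
Q = 5.92

Q = 5.92


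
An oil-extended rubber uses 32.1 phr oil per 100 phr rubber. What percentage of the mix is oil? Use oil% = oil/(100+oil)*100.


Oil % = oil / (100 + oil) * 100
= 32.1 / (100 + 32.1) * 100
= 32.1 / 132.1 * 100
= 24.3%

24.3%


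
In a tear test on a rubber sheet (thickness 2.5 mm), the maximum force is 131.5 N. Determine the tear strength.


Tear strength = force / thickness
= 131.5 / 2.5
= 52.6 N/mm

52.6 N/mm


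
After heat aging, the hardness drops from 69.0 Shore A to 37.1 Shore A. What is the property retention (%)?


Retention = aged / original * 100
= 37.1 / 69.0 * 100
= 53.8%

53.8%


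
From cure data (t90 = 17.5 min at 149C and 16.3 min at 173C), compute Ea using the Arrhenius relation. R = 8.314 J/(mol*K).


T1 = 422.15 K, T2 = 446.15 K
1/T1 - 1/T2 = 1.2743e-04
ln(t1/t2) = ln(17.5/16.3) = 0.0710
Ea = 8.314 * 0.0710 / 1.2743e-04 = 4634.7208 J/mol
Ea = 4.63 kJ/mol

4.63 kJ/mol


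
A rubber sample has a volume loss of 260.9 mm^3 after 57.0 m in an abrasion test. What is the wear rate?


Rate = volume_loss / distance
= 260.9 / 57.0
= 4.577 mm^3/m

4.577 mm^3/m


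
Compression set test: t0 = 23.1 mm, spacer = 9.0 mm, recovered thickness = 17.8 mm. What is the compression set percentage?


CS = (t0 - recovered) / (t0 - ts) * 100
= (23.1 - 17.8) / (23.1 - 9.0) * 100
= 5.3 / 14.1 * 100
= 37.6%

37.6%


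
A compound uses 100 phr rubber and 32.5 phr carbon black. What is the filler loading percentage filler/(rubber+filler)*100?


Filler % = filler / (rubber + filler) * 100
= 32.5 / (100 + 32.5) * 100
= 32.5 / 132.5 * 100
= 24.53%

24.53%


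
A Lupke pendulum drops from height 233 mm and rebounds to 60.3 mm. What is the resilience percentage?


Resilience = h_rebound / h_drop * 100
= 60.3 / 233 * 100
= 25.9%

25.9%


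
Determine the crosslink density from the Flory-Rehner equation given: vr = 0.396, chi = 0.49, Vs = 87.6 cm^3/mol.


ln(1 - vr) = ln(1 - 0.396) = -0.5042
Numerator = -((-0.5042) + 0.396 + 0.49 * 0.396^2) = 0.0313
Denominator = 87.6 * (0.396^(1/3) - 0.396/2) = 46.9836
nu = 0.0313 / 46.9836 = 6.6707e-04 mol/cm^3

6.6707e-04 mol/cm^3


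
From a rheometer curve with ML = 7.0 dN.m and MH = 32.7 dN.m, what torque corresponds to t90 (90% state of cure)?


M90 = ML + 0.9 * (MH - ML)
M90 = 7.0 + 0.9 * (32.7 - 7.0)
M90 = 7.0 + 0.9 * 25.7
M90 = 30.13 dN.m

30.13 dN.m


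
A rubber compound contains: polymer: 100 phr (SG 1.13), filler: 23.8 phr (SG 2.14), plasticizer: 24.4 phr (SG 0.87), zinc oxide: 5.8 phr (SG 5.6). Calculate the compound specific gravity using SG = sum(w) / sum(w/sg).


Sum of weights = 154.0
Volume contributions:
  polymer: 100/1.13 = 88.4956
  filler: 23.8/2.14 = 11.1215
  plasticizer: 24.4/0.87 = 28.0460
  zinc oxide: 5.8/5.6 = 1.0357
Sum of volumes = 128.6988
SG = 154.0 / 128.6988 = 1.197

SG = 1.197


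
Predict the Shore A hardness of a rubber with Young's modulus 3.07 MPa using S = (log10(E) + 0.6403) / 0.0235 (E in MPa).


log10(E) = 0.0235*S - 0.6403  =>  S = (log10(E) + 0.6403) / 0.0235
log10(3.07) = 0.487138
S = (0.487138 + 0.6403) / 0.0235 = 1.127438 / 0.0235
S = 48.0

Shore A = 48.0


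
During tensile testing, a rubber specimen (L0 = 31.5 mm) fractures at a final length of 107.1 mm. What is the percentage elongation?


Elongation = (Lf - L0) / L0 * 100
= (107.1 - 31.5) / 31.5 * 100
= 75.6 / 31.5 * 100
= 240.0%

240.0%


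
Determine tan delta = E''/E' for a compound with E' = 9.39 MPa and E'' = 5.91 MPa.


tan delta = E'' / E'
= 5.91 / 9.39
= 0.6294

tan delta = 0.6294


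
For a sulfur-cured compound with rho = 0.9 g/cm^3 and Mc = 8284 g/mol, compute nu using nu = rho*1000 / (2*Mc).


nu = rho * 1000 / (2 * Mc)
nu = 0.9 * 1000 / (2 * 8284)
nu = 900.0 / 16568
nu = 0.0543 mol/L

0.0543 mol/L


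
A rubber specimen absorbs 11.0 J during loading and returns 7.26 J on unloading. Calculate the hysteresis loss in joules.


Hysteresis loss = loading - unloading
= 11.0 - 7.26
= 3.74 J

3.74 J


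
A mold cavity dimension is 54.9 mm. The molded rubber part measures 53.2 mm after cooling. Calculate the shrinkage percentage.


Shrinkage = (mold - part) / mold * 100
= (54.9 - 53.2) / 54.9 * 100
= 1.7 / 54.9 * 100
= 3.1%

3.1%


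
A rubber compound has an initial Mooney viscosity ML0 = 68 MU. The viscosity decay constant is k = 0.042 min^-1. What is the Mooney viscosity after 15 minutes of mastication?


ML = ML0 * exp(-k * t)
ML = 68 * exp(-0.042 * 15)
ML = 68 * 0.5326
ML = 36.22 MU

36.22 MU


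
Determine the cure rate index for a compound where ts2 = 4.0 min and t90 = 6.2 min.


CRI = 100 / (t90 - ts2)
= 100 / (6.2 - 4.0)
= 100 / 2.2
= 45.45 min^-1

45.45 min^-1


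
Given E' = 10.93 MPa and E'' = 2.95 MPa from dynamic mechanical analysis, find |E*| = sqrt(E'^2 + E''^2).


|E*| = sqrt(E'^2 + E''^2)
= sqrt(10.93^2 + 2.95^2)
= sqrt(119.4649 + 8.7025)
= 11.321 MPa

11.321 MPa


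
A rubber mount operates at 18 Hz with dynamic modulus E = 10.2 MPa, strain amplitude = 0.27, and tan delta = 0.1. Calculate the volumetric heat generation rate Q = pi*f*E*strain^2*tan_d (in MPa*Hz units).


Q = pi * f * E * strain^2 * tan_d
= pi * 18 * 10.2 * 0.27^2 * 0.1
= pi * 18 * 10.2 * 0.0729 * 0.1
= 4.2048

Q = 4.2048


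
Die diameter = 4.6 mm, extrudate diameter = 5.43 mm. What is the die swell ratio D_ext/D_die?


Die swell ratio = D_extrudate / D_die
= 5.43 / 4.6
= 1.18

Die swell = 1.18


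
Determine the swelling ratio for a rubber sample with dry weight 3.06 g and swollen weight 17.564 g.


Q = W_swollen / W_dry
Q = 17.564 / 3.06
Q = 5.74

Q = 5.74


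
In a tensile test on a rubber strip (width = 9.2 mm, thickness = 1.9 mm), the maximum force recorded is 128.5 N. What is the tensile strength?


Area = width * thickness = 9.2 * 1.9 = 17.48 mm^2
TS = force / area = 128.5 / 17.48 = 7.35 MPa

7.35 MPa


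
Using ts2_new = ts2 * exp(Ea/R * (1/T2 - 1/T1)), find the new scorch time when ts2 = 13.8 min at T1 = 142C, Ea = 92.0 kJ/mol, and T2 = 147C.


Convert temperatures: T1 = 142 + 273.15 = 415.15 K, T2 = 147 + 273.15 = 420.15 K
ts2_new = 13.8 * exp(92000 / 8.314 * (1/420.15 - 1/415.15))
1/T2 - 1/T1 = -2.8666e-05
ts2_new = 10.05 min

10.05 min


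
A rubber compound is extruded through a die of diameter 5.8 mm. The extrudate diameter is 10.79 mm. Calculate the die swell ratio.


Die swell ratio = D_extrudate / D_die
= 10.79 / 5.8
= 1.86

Die swell = 1.86


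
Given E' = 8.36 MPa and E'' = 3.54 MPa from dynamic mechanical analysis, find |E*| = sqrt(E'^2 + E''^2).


|E*| = sqrt(E'^2 + E''^2)
= sqrt(8.36^2 + 3.54^2)
= sqrt(69.8896 + 12.5316)
= 9.079 MPa

9.079 MPa


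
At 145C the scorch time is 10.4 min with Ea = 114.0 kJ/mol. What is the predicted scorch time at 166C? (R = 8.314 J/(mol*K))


Convert temperatures: T1 = 145 + 273.15 = 418.15 K, T2 = 166 + 273.15 = 439.15 K
ts2_new = 10.4 * exp(114000 / 8.314 * (1/439.15 - 1/418.15))
1/T2 - 1/T1 = -1.1436e-04
ts2_new = 2.17 min

2.17 min


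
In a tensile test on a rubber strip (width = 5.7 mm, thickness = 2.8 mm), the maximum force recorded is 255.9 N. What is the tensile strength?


Area = width * thickness = 5.7 * 2.8 = 15.96 mm^2
TS = force / area = 255.9 / 15.96 = 16.03 MPa

16.03 MPa


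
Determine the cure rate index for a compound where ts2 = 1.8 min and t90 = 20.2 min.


CRI = 100 / (t90 - ts2)
= 100 / (20.2 - 1.8)
= 100 / 18.4
= 5.43 min^-1

5.43 min^-1


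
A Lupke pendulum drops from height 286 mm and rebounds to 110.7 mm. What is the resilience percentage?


Resilience = h_rebound / h_drop * 100
= 110.7 / 286 * 100
= 38.7%

38.7%


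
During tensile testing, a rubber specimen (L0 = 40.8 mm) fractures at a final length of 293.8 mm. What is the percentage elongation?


Elongation = (Lf - L0) / L0 * 100
= (293.8 - 40.8) / 40.8 * 100
= 253.0 / 40.8 * 100
= 620.1%

620.1%


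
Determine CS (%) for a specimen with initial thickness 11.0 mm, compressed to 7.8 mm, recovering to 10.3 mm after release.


CS = (t0 - recovered) / (t0 - ts) * 100
= (11.0 - 10.3) / (11.0 - 7.8) * 100
= 0.7 / 3.2 * 100
= 21.9%

21.9%


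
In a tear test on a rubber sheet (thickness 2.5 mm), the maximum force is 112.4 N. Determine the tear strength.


Tear strength = force / thickness
= 112.4 / 2.5
= 44.96 N/mm

44.96 N/mm


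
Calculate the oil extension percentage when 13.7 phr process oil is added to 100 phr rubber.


Oil % = oil / (100 + oil) * 100
= 13.7 / (100 + 13.7) * 100
= 13.7 / 113.7 * 100
= 12.05%

12.05%


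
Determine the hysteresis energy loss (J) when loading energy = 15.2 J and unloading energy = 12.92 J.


Hysteresis loss = loading - unloading
= 15.2 - 12.92
= 2.28 J

2.28 J


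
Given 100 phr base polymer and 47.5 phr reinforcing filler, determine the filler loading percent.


Filler % = filler / (rubber + filler) * 100
= 47.5 / (100 + 47.5) * 100
= 47.5 / 147.5 * 100
= 32.2%

32.2%


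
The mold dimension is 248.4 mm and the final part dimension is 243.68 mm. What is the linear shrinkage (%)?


Shrinkage = (mold - part) / mold * 100
= (248.4 - 243.68) / 248.4 * 100
= 4.72 / 248.4 * 100
= 1.9%

1.9%


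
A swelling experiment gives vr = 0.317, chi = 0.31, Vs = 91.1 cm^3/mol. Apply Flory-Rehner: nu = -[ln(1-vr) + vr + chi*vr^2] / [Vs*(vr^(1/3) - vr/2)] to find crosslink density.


ln(1 - vr) = ln(1 - 0.317) = -0.3813
Numerator = -((-0.3813) + 0.317 + 0.31 * 0.317^2) = 0.0331
Denominator = 91.1 * (0.317^(1/3) - 0.317/2) = 47.6768
nu = 0.0331 / 47.6768 = 6.9444e-04 mol/cm^3

6.9444e-04 mol/cm^3


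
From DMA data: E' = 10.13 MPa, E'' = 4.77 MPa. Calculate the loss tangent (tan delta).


tan delta = E'' / E'
= 4.77 / 10.13
= 0.4709

tan delta = 0.4709


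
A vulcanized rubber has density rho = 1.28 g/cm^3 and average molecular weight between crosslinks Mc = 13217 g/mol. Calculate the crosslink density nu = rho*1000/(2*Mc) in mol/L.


nu = rho * 1000 / (2 * Mc)
nu = 1.28 * 1000 / (2 * 13217)
nu = 1280.0 / 26434
nu = 0.0484 mol/L

0.0484 mol/L


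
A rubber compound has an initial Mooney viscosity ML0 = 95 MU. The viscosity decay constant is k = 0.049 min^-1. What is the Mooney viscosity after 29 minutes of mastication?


ML = ML0 * exp(-k * t)
ML = 95 * exp(-0.049 * 29)
ML = 95 * 0.2415
ML = 22.94 MU

22.94 MU


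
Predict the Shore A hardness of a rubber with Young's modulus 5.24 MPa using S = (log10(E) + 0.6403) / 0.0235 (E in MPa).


log10(E) = 0.0235*S - 0.6403  =>  S = (log10(E) + 0.6403) / 0.0235
log10(5.24) = 0.719331
S = (0.719331 + 0.6403) / 0.0235 = 1.359631 / 0.0235
S = 57.9

Shore A = 57.9


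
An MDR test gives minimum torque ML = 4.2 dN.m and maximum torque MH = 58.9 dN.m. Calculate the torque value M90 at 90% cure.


M90 = ML + 0.9 * (MH - ML)
M90 = 4.2 + 0.9 * (58.9 - 4.2)
M90 = 4.2 + 0.9 * 54.7
M90 = 53.43 dN.m

53.43 dN.m


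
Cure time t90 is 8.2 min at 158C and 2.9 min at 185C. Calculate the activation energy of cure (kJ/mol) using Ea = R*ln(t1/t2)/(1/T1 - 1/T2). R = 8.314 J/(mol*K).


T1 = 431.15 K, T2 = 458.15 K
1/T1 - 1/T2 = 1.3669e-04
ln(t1/t2) = ln(8.2/2.9) = 1.0394
Ea = 8.314 * 1.0394 / 1.3669e-04 = 63222.9613 J/mol
Ea = 63.22 kJ/mol

63.22 kJ/mol


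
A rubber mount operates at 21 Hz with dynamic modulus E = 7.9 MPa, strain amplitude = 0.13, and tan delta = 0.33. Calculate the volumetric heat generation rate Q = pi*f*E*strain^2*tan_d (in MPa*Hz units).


Q = pi * f * E * strain^2 * tan_d
= pi * 21 * 7.9 * 0.13^2 * 0.33
= pi * 21 * 7.9 * 0.0169 * 0.33
= 2.9067

Q = 2.9067


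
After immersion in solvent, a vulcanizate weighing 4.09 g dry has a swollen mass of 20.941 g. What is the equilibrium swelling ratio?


Q = W_swollen / W_dry
Q = 20.941 / 4.09
Q = 5.12

Q = 5.12


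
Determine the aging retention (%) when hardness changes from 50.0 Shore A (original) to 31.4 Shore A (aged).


Retention = aged / original * 100
= 31.4 / 50.0 * 100
= 62.8%

62.8%


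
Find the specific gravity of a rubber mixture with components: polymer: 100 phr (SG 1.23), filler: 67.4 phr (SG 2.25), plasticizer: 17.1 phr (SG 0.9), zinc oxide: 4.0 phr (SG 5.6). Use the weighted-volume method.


Sum of weights = 188.5
Volume contributions:
  polymer: 100/1.23 = 81.3008
  filler: 67.4/2.25 = 29.9556
  plasticizer: 17.1/0.9 = 19.0000
  zinc oxide: 4.0/5.6 = 0.7143
Sum of volumes = 130.9707
SG = 188.5 / 130.9707 = 1.439

SG = 1.439


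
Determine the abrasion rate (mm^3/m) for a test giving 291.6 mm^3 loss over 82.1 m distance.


Rate = volume_loss / distance
= 291.6 / 82.1
= 3.552 mm^3/m

3.552 mm^3/m


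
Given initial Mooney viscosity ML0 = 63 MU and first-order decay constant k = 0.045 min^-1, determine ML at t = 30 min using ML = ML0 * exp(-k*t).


ML = ML0 * exp(-k * t)
ML = 63 * exp(-0.045 * 30)
ML = 63 * 0.2592
ML = 16.33 MU

16.33 MU


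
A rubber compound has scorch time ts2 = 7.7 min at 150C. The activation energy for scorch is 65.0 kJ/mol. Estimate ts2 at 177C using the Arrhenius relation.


Convert temperatures: T1 = 150 + 273.15 = 423.15 K, T2 = 177 + 273.15 = 450.15 K
ts2_new = 7.7 * exp(65000 / 8.314 * (1/450.15 - 1/423.15))
1/T2 - 1/T1 = -1.4175e-04
ts2_new = 2.54 min

2.54 min


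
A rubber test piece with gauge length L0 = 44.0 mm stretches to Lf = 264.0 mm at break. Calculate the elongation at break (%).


Elongation = (Lf - L0) / L0 * 100
= (264.0 - 44.0) / 44.0 * 100
= 220.0 / 44.0 * 100
= 500.0%

500.0%


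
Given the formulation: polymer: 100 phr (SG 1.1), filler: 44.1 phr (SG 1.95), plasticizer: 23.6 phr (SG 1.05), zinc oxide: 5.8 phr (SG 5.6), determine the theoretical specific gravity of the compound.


Sum of weights = 173.5
Volume contributions:
  polymer: 100/1.1 = 90.9091
  filler: 44.1/1.95 = 22.6154
  plasticizer: 23.6/1.05 = 22.4762
  zinc oxide: 5.8/5.6 = 1.0357
Sum of volumes = 137.0364
SG = 173.5 / 137.0364 = 1.266

SG = 1.266


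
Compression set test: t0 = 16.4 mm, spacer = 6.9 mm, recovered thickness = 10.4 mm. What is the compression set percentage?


CS = (t0 - recovered) / (t0 - ts) * 100
= (16.4 - 10.4) / (16.4 - 6.9) * 100
= 6.0 / 9.5 * 100
= 63.2%

63.2%


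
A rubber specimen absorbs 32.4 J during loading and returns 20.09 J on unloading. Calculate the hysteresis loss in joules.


Hysteresis loss = loading - unloading
= 32.4 - 20.09
= 12.31 J

12.31 J


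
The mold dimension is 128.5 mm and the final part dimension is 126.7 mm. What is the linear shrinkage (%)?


Shrinkage = (mold - part) / mold * 100
= (128.5 - 126.7) / 128.5 * 100
= 1.8 / 128.5 * 100
= 1.4%

1.4%
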